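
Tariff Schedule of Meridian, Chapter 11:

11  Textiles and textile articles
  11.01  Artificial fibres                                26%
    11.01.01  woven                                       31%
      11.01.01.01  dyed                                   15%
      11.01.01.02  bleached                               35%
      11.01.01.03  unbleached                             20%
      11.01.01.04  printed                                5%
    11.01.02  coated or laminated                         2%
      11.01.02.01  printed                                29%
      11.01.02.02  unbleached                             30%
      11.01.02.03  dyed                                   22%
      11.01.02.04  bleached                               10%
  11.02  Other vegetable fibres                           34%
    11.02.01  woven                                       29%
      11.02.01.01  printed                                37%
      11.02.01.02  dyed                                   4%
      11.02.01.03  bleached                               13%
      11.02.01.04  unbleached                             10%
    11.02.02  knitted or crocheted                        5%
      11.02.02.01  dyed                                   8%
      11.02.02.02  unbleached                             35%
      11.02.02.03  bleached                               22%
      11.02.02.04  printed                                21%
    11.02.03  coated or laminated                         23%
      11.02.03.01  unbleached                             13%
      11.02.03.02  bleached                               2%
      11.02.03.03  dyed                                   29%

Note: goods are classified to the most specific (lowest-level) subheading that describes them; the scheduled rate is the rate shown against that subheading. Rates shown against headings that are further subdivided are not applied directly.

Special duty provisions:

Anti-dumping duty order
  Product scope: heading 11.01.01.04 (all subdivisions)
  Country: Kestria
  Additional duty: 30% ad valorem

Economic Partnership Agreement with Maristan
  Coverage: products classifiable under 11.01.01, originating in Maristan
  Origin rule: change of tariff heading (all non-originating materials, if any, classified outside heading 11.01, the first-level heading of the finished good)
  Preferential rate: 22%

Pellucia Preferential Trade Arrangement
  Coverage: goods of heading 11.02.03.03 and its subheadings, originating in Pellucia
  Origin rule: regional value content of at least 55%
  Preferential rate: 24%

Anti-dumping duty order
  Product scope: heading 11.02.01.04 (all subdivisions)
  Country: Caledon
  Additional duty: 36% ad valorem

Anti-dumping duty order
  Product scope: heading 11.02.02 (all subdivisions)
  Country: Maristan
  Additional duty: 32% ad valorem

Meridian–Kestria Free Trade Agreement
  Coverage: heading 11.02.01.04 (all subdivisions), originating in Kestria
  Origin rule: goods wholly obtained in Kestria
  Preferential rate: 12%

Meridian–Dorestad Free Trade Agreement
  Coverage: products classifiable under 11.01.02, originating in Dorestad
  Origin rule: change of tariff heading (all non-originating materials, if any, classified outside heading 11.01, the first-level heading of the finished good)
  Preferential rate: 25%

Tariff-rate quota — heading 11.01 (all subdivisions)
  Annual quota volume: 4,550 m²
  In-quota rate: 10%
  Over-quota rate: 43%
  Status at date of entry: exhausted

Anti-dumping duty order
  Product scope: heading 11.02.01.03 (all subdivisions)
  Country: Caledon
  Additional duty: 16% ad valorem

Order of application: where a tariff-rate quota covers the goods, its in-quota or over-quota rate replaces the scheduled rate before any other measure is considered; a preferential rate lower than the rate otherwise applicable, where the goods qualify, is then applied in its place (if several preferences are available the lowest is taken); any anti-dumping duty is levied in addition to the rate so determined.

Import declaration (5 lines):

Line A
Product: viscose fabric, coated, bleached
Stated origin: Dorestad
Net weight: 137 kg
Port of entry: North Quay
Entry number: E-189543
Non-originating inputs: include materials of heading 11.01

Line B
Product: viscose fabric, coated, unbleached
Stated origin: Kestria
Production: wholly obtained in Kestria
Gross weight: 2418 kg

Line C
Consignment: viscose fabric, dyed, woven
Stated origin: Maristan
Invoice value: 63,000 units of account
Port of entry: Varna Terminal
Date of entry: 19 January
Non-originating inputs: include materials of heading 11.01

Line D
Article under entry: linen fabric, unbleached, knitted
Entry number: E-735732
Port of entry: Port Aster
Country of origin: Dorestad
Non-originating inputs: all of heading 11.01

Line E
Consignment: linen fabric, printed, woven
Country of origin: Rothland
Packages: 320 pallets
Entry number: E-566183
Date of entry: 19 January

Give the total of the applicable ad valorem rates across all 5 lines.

201%

Line A: viscose → 11.01; coated → 11.01.02; bleached → 11.01.02.04. Scheduled 10%. quota on 11.01 exhausted → over-quota 43%; Dorestad agreement on 11.01.02: CTH not met. → 43%.
Line B: viscose → 11.01; coated → 11.01.02; unbleached → 11.01.02.02. Scheduled 30%. quota on 11.01 exhausted → over-quota 43%; Kestria agreement on 11.02.01.04: 11.01.02.02 not covered. → 43%.
Line C: viscose → 11.01; woven → 11.01.01; dyed → 11.01.01.01. Scheduled 15%. quota on 11.01 exhausted → over-quota 43%; Maristan agreement on 11.01.01: CTH not met. → 43%.
Line D: linen → 11.02; knitted → 11.02.02; unbleached → 11.02.02.02. Scheduled 35%. Dorestad agreement on 11.01.02: 11.02.02.02 not covered. → 35%.
Line E: linen → 11.02; woven → 11.02.01; printed → 11.02.01.01. Scheduled 37%. No special measure applies. → 37%.
Sum: 43% + 43% + 43% + 35% + 37% = 201%.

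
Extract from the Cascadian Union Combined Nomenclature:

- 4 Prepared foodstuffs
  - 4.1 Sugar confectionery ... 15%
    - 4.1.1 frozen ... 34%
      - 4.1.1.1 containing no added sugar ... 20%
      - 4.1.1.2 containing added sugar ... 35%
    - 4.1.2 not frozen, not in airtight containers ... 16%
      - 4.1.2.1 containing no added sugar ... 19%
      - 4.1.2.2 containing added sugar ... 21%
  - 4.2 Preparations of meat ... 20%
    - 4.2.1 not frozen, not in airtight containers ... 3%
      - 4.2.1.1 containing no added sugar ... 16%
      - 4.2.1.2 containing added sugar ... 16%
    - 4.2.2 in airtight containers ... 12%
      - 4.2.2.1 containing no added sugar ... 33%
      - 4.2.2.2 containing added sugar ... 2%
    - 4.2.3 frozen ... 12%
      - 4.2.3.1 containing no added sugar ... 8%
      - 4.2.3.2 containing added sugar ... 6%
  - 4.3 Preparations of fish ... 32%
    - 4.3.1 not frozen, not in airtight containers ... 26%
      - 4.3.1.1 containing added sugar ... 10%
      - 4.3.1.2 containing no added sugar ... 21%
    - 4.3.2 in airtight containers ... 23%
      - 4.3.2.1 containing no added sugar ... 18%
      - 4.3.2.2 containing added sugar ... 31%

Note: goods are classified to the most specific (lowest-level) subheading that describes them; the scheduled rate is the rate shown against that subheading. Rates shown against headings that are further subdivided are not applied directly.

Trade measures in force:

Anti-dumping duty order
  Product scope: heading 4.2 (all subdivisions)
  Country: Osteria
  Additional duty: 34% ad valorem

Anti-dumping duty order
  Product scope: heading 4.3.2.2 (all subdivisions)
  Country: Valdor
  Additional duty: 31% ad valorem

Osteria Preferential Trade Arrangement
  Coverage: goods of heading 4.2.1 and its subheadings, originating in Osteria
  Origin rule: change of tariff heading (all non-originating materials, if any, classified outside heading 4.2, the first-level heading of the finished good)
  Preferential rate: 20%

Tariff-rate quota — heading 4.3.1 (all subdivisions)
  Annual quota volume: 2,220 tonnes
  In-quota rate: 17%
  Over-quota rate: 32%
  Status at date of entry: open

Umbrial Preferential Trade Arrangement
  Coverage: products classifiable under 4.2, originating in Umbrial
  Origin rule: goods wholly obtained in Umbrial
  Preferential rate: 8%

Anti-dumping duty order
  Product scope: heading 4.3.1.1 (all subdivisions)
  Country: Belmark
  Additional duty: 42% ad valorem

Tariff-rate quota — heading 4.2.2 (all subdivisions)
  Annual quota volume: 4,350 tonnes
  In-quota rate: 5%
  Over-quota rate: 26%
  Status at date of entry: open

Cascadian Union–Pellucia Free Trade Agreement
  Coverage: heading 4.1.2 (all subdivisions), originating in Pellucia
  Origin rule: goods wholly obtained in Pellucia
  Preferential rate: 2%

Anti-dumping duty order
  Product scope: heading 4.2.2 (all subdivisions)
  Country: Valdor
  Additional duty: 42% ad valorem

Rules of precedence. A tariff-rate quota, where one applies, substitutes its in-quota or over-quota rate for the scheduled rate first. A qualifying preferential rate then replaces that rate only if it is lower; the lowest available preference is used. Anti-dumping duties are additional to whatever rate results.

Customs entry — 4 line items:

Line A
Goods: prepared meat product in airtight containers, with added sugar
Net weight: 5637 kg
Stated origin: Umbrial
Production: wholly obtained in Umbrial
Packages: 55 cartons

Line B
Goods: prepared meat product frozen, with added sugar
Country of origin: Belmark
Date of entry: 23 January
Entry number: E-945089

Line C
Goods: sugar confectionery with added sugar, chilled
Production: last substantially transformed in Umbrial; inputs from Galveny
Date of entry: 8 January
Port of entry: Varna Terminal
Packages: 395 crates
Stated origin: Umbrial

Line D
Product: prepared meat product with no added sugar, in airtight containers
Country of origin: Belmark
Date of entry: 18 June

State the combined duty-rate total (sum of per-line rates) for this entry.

Line A: prepared meat product → 4.2; in airtight containers → 4.2.2; with added sugar → 4.2.2.2. Scheduled 2%. quota on 4.2.2 open → in-quota 5%; Umbrial agreement on 4.2: wholly obtained → 8% available; preference 8% not lower than 5% → no reduction. → 5%.
Line B: prepared meat product → 4.2; frozen → 4.2.3; with added sugar → 4.2.3.2. Scheduled 6%. No special measure applies. → 6%.
Line C: sugar confectionery → 4.1; chilled → 4.1.2; with added sugar → 4.1.2.2. Scheduled 21%. Umbrial agreement on 4.2: 4.1.2.2 not covered. → 21%.
Line D: prepared meat product → 4.2; in airtight containers → 4.2.2; with no added sugar → 4.2.2.1. Scheduled 33%. quota on 4.2.2 open → in-quota 5%. → 5%.
Sum: 5% + 6% + 21% + 5% = 37%.

37%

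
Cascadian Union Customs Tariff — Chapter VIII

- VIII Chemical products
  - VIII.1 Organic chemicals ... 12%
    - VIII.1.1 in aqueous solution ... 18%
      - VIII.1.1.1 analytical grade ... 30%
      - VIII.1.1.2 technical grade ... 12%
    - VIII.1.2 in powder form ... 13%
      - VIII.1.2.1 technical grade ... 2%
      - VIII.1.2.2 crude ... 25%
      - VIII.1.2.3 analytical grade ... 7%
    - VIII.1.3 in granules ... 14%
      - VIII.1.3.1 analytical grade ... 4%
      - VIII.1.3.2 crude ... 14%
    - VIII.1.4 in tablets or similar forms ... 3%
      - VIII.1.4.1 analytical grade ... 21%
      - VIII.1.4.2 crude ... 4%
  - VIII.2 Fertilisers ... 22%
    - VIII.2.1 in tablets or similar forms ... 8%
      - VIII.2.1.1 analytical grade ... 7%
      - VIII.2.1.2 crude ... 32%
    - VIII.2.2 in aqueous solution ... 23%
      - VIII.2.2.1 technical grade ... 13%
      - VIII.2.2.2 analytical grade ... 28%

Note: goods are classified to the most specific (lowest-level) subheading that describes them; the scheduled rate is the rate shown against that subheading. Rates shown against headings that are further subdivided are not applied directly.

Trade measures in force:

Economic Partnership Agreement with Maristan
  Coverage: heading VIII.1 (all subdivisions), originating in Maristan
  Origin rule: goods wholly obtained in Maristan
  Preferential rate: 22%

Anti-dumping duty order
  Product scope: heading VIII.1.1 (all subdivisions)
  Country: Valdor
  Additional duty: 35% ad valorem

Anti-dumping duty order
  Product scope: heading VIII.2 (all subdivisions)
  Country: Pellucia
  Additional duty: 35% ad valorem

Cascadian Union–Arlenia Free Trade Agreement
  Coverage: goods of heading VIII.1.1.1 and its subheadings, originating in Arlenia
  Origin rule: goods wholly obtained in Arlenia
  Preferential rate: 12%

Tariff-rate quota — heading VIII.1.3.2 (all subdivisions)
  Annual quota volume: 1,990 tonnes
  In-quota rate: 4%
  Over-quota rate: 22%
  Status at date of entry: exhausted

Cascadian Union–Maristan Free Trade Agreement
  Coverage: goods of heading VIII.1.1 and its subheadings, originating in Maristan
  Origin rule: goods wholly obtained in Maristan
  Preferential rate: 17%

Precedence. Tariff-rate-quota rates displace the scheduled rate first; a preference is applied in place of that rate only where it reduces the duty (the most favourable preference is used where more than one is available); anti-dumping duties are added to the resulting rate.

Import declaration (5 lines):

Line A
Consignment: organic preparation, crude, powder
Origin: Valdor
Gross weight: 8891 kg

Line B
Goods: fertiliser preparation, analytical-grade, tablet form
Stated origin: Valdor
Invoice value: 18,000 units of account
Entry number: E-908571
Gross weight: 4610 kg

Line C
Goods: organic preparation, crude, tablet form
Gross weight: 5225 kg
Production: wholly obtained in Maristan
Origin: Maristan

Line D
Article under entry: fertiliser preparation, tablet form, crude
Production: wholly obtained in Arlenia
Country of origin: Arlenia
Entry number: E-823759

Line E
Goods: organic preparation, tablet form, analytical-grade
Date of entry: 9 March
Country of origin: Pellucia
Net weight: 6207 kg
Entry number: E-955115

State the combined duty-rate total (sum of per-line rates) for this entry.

Line A: organic → VIII.1; powder → VIII.1.2; crude → VIII.1.2.2. Scheduled 25%. No special measure applies. → 25%.
Line B: fertiliser → VIII.2; tablet form → VIII.2.1; analytical-grade → VIII.2.1.1. Scheduled 7%. No special measure applies. → 7%.
Line C: organic → VIII.1; tablet form → VIII.1.4; crude → VIII.1.4.2. Scheduled 4%. Maristan agreement on VIII.1: wholly obtained → 22% available; Maristan agreement on VIII.1.1: VIII.1.4.2 not covered; preference 22% not lower than 4% → no reduction. → 4%.
Line D: fertiliser → VIII.2; tablet form → VIII.2.1; crude → VIII.2.1.2. Scheduled 32%. Arlenia agreement on VIII.1.1.1: VIII.2.1.2 not covered. → 32%.
Line E: organic → VIII.1; tablet form → VIII.1.4; analytical-grade → VIII.1.4.1. Scheduled 21%. No special measure applies. → 21%.
Sum: 25% + 7% + 4% + 32% + 21% = 89%.

89%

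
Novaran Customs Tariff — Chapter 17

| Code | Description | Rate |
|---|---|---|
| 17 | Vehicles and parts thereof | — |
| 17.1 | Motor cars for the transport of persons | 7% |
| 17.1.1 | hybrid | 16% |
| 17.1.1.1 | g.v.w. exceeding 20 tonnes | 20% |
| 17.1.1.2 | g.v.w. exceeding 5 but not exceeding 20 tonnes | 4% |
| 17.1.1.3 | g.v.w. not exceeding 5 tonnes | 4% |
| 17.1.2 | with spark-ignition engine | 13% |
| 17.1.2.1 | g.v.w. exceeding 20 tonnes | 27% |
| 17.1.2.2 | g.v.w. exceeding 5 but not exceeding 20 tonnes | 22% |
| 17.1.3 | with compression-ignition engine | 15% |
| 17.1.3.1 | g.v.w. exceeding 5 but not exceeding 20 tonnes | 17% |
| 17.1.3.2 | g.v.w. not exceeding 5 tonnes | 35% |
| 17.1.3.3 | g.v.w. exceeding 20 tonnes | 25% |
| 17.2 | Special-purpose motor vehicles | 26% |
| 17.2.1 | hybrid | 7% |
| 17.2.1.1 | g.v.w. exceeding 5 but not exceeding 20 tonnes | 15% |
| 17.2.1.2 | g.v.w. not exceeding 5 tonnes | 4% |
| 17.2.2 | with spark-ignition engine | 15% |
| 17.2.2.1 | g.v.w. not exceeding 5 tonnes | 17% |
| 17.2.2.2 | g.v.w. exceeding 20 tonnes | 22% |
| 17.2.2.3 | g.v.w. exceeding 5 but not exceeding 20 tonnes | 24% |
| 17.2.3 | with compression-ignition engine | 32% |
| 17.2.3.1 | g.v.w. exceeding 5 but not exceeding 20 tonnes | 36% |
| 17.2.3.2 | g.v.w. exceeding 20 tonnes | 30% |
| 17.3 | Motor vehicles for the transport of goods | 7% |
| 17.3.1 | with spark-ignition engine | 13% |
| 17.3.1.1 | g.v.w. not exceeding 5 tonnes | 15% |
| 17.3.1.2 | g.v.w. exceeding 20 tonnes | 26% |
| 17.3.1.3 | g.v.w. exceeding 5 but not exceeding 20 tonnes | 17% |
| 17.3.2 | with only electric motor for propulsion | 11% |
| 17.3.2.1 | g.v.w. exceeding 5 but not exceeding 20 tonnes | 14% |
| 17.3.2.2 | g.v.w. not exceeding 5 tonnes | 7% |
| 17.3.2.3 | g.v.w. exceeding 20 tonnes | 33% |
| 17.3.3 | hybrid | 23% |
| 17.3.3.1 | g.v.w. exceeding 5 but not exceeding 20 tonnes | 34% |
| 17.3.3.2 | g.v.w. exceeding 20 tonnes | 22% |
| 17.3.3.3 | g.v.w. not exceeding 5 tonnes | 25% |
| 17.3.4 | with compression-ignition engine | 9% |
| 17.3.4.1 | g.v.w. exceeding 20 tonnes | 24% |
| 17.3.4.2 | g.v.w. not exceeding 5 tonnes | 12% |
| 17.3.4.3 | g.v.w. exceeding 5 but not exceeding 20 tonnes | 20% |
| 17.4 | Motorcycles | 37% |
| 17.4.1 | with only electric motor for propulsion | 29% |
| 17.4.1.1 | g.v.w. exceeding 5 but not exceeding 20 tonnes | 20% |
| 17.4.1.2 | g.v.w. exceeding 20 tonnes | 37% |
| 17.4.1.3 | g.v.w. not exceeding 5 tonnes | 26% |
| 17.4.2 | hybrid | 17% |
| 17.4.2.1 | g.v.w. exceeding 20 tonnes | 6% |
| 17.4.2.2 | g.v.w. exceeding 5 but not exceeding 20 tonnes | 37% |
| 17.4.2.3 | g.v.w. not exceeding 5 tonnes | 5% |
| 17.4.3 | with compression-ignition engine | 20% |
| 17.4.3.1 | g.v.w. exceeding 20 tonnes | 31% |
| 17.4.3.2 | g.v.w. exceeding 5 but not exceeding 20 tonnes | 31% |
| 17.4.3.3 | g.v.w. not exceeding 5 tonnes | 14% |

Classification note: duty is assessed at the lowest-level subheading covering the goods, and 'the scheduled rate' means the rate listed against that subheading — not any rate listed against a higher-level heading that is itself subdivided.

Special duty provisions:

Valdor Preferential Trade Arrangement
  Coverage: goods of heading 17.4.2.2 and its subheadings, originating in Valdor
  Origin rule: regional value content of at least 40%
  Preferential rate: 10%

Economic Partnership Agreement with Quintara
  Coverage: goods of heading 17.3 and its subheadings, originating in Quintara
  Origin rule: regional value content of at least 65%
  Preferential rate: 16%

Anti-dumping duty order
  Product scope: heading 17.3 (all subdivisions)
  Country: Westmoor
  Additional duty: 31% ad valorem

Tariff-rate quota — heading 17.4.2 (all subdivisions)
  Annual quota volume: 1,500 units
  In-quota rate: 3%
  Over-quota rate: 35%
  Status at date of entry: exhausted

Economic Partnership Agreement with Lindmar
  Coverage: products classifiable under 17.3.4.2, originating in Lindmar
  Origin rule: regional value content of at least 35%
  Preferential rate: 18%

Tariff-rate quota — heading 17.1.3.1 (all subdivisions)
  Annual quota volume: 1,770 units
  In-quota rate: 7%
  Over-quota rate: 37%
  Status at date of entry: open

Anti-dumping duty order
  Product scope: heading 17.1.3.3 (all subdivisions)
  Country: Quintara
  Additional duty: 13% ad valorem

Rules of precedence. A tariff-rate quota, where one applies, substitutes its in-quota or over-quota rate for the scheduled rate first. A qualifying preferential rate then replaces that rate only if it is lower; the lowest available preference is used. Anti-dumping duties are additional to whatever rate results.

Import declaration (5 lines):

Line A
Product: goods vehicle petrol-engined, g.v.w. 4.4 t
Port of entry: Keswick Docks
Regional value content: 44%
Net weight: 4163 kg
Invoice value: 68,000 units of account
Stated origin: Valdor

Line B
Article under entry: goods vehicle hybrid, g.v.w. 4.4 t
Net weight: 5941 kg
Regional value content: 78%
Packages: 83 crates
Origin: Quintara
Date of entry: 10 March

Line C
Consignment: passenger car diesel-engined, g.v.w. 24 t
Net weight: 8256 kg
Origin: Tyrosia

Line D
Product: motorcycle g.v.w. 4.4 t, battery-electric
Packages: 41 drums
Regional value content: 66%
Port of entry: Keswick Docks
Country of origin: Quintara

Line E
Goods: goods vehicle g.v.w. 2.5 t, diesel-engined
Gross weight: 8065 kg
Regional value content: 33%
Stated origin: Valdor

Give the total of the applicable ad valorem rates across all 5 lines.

94%

Line A: goods vehicle → 17.3; petrol-engined → 17.3.1; g.v.w. 4.4 t → 17.3.1.1. Scheduled 15%. Valdor agreement on 17.4.2.2: 17.3.1.1 not covered. → 15%.
Line B: goods vehicle → 17.3; hybrid → 17.3.3; g.v.w. 4.4 t → 17.3.3.3. Scheduled 25%. Quintara agreement on 17.3: RVC ≥ 65% → 16% available; preferential 16%. → 16%.
Line C: passenger car → 17.1; diesel-engined → 17.1.3; g.v.w. 24 t → 17.1.3.3. Scheduled 25%. No special measure applies. → 25%.
Line D: motorcycle → 17.4; battery-electric → 17.4.1; g.v.w. 4.4 t → 17.4.1.3. Scheduled 26%. Quintara agreement on 17.3: 17.4.1.3 not covered. → 26%.
Line E: goods vehicle → 17.3; diesel-engined → 17.3.4; g.v.w. 2.5 t → 17.3.4.2. Scheduled 12%. Valdor agreement on 17.4.2.2: 17.3.4.2 not covered. → 12%.
Sum: 15% + 16% + 25% + 26% + 12% = 94%.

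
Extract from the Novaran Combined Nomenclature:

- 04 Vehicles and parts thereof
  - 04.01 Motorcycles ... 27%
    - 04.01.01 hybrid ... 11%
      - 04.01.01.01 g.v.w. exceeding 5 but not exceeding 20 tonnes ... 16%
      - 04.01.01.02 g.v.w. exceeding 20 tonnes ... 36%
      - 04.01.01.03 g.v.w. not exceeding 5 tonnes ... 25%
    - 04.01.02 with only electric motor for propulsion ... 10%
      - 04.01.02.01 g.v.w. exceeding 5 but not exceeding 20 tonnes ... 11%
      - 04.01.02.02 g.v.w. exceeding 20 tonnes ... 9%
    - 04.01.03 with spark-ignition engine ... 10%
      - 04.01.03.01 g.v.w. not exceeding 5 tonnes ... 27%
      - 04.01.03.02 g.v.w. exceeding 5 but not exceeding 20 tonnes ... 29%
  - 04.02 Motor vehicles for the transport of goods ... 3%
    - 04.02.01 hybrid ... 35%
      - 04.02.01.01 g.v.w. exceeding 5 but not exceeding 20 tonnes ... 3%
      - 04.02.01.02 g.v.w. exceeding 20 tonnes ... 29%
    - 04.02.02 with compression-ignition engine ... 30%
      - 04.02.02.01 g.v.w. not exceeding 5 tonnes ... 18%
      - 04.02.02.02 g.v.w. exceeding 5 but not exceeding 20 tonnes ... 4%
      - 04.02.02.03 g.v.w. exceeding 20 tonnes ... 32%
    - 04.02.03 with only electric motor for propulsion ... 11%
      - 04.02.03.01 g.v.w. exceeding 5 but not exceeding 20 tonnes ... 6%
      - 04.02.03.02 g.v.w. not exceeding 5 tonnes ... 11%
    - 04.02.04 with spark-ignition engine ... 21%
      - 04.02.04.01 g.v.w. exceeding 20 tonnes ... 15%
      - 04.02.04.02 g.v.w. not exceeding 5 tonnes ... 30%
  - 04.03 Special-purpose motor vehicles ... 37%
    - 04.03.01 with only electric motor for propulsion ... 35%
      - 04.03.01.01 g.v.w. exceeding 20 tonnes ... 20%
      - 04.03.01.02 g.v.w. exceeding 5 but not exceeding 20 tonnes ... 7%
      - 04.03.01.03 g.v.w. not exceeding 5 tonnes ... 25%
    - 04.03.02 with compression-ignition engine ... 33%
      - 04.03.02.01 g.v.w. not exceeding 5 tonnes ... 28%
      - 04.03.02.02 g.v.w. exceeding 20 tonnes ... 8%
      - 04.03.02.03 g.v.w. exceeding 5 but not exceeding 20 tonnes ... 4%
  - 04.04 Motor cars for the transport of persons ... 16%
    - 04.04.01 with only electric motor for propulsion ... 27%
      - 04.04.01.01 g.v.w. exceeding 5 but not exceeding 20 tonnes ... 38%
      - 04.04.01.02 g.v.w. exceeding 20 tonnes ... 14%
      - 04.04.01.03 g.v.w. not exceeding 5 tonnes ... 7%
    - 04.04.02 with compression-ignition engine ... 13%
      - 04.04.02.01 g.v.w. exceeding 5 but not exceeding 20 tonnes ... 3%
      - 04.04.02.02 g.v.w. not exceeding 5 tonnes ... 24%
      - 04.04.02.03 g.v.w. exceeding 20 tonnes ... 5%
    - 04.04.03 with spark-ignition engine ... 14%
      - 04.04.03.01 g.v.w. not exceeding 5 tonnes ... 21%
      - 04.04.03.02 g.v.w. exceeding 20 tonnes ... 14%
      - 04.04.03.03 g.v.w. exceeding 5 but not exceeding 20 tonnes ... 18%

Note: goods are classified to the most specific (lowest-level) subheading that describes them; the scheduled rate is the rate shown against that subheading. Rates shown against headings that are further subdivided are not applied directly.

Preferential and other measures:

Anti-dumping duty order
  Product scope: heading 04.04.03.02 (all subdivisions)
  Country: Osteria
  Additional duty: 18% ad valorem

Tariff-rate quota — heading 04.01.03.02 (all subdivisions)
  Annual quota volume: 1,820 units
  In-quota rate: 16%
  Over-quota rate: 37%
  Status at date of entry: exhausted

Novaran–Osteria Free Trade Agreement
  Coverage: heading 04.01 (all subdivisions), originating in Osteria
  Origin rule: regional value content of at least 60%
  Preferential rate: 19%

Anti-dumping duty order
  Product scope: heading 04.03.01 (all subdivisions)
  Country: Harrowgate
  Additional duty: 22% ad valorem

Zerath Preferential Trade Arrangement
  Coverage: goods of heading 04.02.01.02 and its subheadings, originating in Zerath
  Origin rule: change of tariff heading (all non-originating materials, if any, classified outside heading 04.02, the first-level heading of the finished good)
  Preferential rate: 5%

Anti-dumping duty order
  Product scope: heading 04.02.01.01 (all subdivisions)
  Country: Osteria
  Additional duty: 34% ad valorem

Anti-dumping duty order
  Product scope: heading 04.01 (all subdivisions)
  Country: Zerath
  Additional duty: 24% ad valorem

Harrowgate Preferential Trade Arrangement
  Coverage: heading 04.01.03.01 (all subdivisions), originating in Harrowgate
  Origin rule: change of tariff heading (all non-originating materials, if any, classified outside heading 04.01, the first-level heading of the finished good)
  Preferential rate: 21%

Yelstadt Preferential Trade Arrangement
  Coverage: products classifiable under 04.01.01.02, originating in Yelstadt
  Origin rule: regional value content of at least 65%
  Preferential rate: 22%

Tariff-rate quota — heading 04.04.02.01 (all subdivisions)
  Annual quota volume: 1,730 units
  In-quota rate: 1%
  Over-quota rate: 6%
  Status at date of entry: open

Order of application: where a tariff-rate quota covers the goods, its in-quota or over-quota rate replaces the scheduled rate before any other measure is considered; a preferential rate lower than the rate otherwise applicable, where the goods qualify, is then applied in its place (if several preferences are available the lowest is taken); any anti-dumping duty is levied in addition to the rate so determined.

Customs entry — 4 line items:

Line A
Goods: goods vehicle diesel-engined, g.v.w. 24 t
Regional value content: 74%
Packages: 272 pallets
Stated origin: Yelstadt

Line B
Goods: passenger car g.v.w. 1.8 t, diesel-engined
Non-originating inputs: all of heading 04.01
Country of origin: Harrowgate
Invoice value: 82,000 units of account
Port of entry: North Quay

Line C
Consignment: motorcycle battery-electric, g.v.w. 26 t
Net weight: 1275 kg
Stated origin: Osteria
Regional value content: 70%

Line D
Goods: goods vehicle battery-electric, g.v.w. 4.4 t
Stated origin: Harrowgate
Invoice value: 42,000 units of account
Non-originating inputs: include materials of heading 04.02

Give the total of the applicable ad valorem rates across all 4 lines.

76%

Line A: goods vehicle → 04.02; diesel-engined → 04.02.02; g.v.w. 24 t → 04.02.02.03. Scheduled 32%. Yelstadt agreement on 04.01.01.02: 04.02.02.03 not covered. → 32%.
Line B: passenger car → 04.04; diesel-engined → 04.04.02; g.v.w. 1.8 t → 04.04.02.02. Scheduled 24%. Harrowgate agreement on 04.01.03.01: 04.04.02.02 not covered. → 24%.
Line C: motorcycle → 04.01; battery-electric → 04.01.02; g.v.w. 26 t → 04.01.02.02. Scheduled 9%. Osteria agreement on 04.01: RVC ≥ 60% → 19% available; preference 19% not lower than 9% → no reduction. → 9%.
Line D: goods vehicle → 04.02; battery-electric → 04.02.03; g.v.w. 4.4 t → 04.02.03.02. Scheduled 11%. Harrowgate agreement on 04.01.03.01: 04.02.03.02 not covered. → 11%.
Sum: 32% + 24% + 9% + 11% = 76%.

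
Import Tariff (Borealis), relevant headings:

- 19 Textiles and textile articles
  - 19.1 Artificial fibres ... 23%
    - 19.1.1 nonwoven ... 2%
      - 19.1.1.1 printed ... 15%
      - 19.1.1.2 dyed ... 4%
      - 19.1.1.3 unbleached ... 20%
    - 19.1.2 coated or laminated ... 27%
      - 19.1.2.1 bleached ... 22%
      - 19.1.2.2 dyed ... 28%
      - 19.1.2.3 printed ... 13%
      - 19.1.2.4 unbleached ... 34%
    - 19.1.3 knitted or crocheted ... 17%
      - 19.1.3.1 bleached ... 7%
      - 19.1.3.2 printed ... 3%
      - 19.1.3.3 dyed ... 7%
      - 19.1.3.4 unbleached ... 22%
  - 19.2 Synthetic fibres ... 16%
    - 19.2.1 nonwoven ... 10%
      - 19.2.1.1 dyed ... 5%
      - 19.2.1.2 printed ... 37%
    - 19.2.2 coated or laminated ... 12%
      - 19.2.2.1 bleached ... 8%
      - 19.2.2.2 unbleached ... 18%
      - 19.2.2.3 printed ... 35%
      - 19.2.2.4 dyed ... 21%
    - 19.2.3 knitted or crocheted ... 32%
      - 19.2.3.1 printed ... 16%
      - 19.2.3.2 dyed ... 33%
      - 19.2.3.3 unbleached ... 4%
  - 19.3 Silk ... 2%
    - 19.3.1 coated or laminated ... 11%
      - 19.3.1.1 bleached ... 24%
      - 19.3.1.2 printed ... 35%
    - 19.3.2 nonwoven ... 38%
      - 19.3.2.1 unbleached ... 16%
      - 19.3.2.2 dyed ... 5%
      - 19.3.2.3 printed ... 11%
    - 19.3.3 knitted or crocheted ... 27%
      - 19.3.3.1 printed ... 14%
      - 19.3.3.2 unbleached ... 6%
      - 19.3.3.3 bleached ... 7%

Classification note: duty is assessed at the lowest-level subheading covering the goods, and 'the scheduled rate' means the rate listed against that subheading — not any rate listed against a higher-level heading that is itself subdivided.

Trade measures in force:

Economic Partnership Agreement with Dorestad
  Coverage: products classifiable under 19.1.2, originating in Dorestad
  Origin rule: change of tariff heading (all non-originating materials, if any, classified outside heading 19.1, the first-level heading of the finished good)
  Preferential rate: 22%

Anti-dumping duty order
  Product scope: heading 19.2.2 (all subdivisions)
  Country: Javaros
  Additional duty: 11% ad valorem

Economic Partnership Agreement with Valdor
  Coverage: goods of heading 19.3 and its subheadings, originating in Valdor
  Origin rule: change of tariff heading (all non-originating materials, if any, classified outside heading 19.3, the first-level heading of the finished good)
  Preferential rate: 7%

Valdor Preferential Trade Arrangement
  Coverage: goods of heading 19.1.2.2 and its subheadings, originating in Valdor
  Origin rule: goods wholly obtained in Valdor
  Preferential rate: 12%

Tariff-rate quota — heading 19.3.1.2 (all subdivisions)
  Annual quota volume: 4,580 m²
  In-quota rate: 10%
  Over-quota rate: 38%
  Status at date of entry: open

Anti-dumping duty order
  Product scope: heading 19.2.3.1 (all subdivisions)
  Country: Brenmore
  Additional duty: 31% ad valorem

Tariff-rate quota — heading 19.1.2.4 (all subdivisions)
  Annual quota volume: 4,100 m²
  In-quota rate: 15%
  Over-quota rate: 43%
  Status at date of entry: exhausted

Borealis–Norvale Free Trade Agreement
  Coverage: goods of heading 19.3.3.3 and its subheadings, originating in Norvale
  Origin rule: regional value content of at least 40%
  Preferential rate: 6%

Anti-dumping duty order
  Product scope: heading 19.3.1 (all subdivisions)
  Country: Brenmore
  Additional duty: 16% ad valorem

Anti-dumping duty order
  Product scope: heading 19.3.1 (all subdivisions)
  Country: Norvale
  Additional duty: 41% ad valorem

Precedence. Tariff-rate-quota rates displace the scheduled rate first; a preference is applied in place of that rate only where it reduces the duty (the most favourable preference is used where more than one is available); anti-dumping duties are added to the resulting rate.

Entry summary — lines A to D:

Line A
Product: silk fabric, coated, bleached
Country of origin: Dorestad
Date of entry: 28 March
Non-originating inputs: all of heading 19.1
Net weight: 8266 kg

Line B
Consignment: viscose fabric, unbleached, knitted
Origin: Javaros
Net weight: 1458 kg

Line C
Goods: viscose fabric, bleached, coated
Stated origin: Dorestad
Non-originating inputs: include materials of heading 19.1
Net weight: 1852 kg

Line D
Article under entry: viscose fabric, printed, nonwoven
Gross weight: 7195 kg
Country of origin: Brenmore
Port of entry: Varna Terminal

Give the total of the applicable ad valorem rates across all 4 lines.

83%

Line A: silk → 19.3; coated → 19.3.1; bleached → 19.3.1.1. Scheduled 24%. Dorestad agreement on 19.1.2: 19.3.1.1 not covered. → 24%.
Line B: viscose → 19.1; knitted → 19.1.3; unbleached → 19.1.3.4. Scheduled 22%. No special measure applies. → 22%.
Line C: viscose → 19.1; coated → 19.1.2; bleached → 19.1.2.1. Scheduled 22%. Dorestad agreement on 19.1.2: CTH not met. → 22%.
Line D: viscose → 19.1; nonwoven → 19.1.1; printed → 19.1.1.1. Scheduled 15%. No special measure applies. → 15%.
Sum: 24% + 22% + 22% + 15% = 83%.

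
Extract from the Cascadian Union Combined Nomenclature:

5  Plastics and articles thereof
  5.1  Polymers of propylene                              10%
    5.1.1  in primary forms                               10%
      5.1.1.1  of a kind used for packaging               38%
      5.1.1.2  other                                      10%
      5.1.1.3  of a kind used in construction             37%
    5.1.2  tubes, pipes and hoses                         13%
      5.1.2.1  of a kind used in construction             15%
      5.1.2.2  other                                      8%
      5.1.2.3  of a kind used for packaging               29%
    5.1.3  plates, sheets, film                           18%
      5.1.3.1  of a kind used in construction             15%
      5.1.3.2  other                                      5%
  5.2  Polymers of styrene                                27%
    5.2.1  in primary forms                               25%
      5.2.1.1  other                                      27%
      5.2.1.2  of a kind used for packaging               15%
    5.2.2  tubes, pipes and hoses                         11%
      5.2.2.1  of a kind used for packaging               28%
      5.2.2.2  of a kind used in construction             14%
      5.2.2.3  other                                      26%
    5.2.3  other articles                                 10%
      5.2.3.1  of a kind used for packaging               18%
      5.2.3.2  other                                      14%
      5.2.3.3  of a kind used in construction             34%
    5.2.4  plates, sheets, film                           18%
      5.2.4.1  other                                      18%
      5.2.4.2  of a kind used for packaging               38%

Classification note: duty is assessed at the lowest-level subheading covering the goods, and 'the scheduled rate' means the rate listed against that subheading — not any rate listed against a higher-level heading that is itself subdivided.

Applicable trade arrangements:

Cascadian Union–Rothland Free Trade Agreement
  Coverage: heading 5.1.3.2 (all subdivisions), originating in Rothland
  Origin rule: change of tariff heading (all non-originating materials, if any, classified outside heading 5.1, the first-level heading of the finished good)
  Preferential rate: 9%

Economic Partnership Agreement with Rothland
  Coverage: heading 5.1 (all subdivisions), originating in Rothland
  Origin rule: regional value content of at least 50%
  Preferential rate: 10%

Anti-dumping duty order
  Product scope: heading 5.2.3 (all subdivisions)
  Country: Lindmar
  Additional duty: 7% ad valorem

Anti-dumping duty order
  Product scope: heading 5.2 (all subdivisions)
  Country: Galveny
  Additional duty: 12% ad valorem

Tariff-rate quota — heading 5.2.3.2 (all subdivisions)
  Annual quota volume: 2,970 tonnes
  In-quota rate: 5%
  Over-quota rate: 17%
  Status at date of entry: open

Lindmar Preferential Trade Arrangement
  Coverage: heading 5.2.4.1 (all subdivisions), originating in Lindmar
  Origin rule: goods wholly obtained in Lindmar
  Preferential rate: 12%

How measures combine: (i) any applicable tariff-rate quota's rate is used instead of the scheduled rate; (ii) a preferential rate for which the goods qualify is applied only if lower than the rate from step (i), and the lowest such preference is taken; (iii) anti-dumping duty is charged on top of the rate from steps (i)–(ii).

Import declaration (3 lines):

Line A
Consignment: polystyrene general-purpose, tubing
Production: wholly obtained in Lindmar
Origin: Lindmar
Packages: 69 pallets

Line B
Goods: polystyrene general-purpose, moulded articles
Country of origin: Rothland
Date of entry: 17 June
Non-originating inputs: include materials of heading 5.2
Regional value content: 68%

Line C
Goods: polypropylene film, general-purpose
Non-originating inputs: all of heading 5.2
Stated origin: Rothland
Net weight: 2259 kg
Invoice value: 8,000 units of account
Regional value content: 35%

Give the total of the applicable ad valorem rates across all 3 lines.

Line A: polystyrene → 5.2; tubing → 5.2.2; general-purpose → 5.2.2.3. Scheduled 26%. Lindmar agreement on 5.2.4.1: 5.2.2.3 not covered. → 26%.
Line B: polystyrene → 5.2; moulded articles → 5.2.3; general-purpose → 5.2.3.2. Scheduled 14%. quota on 5.2.3.2 open → in-quota 5%; Rothland agreement on 5.1.3.2: 5.2.3.2 not covered; Rothland agreement on 5.1: 5.2.3.2 not covered. → 5%.
Line C: polypropylene → 5.1; film → 5.1.3; general-purpose → 5.1.3.2. Scheduled 5%. Rothland agreement on 5.1.3.2: CTH met → 9% available; Rothland agreement on 5.1: RVC < 50%; preference 9% not lower than 5% → no reduction. → 5%.
Sum: 26% + 5% + 5% = 36%.

36%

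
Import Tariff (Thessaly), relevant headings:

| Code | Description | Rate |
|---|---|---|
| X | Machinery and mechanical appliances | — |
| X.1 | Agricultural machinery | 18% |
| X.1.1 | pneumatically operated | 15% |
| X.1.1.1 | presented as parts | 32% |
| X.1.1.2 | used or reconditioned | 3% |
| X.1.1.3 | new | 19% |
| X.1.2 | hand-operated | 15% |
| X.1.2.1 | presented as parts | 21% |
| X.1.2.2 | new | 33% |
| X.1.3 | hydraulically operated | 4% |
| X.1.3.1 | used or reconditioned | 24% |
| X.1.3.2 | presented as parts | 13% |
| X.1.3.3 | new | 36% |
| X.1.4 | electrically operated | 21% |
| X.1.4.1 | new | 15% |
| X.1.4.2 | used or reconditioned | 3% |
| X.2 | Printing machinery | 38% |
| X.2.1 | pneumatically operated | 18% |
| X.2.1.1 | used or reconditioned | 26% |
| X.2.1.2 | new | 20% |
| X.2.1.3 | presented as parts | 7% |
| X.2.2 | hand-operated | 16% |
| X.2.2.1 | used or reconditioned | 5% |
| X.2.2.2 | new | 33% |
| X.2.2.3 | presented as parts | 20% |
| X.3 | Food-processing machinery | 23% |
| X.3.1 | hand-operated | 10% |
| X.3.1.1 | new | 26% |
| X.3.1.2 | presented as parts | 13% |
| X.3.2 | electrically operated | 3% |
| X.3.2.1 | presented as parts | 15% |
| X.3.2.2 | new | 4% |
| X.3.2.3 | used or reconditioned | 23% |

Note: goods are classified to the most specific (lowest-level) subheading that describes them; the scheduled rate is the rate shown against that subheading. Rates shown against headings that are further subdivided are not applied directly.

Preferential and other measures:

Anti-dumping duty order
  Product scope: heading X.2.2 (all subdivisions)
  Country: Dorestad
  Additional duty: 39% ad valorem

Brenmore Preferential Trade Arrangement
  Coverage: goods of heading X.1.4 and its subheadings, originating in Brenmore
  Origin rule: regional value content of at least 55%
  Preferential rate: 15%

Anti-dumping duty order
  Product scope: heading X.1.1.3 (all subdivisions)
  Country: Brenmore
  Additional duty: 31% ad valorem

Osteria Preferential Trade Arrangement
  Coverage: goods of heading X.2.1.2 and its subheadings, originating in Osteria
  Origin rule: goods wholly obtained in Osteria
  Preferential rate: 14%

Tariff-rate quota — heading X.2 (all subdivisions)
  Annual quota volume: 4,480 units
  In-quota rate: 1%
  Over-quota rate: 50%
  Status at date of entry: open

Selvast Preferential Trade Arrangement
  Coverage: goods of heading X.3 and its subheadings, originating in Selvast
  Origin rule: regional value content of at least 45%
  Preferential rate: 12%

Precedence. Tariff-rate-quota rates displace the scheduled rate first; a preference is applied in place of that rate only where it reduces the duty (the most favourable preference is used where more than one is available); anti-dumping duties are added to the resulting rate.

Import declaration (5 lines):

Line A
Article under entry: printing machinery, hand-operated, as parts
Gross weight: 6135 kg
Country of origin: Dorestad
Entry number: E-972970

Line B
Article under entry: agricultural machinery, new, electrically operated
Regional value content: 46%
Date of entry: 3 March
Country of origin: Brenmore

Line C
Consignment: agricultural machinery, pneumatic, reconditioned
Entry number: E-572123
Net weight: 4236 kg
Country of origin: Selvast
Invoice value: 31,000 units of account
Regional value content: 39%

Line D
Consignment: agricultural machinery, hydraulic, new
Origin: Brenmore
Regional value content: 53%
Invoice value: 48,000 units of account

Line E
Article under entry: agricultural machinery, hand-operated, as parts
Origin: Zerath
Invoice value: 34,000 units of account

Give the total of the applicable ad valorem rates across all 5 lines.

115%

Line A: printing → X.2; hand-operated → X.2.2; as parts → X.2.2.3. Scheduled 20%. quota on X.2 open → in-quota 1%; anti-dumping (Dorestad, X.2.2): +39%; total 1% + 39% = 40%. → 40%.
Line B: agricultural → X.1; electrically operated → X.1.4; new → X.1.4.1. Scheduled 15%. Brenmore agreement on X.1.4: RVC < 55%. → 15%.
Line C: agricultural → X.1; pneumatic → X.1.1; reconditioned → X.1.1.2. Scheduled 3%. Selvast agreement on X.3: X.1.1.2 not covered. → 3%.
Line D: agricultural → X.1; hydraulic → X.1.3; new → X.1.3.3. Scheduled 36%. Brenmore agreement on X.1.4: X.1.3.3 not covered. → 36%.
Line E: agricultural → X.1; hand-operated → X.1.2; as parts → X.1.2.1. Scheduled 21%. No special measure applies. → 21%.
Sum: 40% + 15% + 3% + 36% + 21% = 115%.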